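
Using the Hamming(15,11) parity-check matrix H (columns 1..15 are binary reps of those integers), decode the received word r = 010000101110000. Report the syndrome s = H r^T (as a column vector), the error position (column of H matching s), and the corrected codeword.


s = (1, 1, 0, 1)^T, error position = 13, corrected codeword c = 010000101110100

Compute s = H r^T mod 2 one row at a time:
  s_1 = 0 + 1 + 1 + 1 + 0 + 0 + 0 + 0 = 3 ≡ 1 (mod 2).
  s_2 = 0 + 0 + 0 + 1 + 0 + 0 + 0 + 0 = 1 ≡ 1 (mod 2).
  s_3 = 1 + 0 + 0 + 1 + 1 + 1 + 0 + 0 = 4 ≡ 0 (mod 2).
  s_4 = 0 + 0 + 0 + 1 + 1 + 1 + 0 + 0 = 3 ≡ 1 (mod 2).
s = (1, 1, 0, 1)^T — this equals column 13 of H (binary 1101), so error is at position 13.
Correct: flip bit 13 of r = 010000101110000 to get c = 010000101110100.


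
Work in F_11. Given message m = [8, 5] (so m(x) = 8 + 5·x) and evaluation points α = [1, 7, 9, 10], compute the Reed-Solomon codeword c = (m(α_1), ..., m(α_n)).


c = [2, 10, 9, 3]

Message polynomial: m(x) = 8 + 5·x (mod 11).
For each evaluation point α_i, compute m(α_i) mod 11:
  α_1 = 1: Horner steps 5 → 2, so m(1) = 2.
  α_2 = 7: Horner steps 5 → 10, so m(7) = 10.
  α_3 = 9: Horner steps 5 → 9, so m(9) = 9.
  α_4 = 10: Horner steps 5 → 3, so m(10) = 3.
Codeword c = [2, 10, 9, 3] ∈ F_11^4.


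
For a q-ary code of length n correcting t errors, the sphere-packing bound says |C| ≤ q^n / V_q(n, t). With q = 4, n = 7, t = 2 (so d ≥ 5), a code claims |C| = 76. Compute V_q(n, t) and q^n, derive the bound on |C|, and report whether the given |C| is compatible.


V_q(n, t) = 211, q^n = 16384, Hamming bound = 77, |C| = 76 ≤ bound (satisfied).

Step 1: Compute V_q(n, t) = Σ_{j=0}^2 C(n, j) (q−1)^j.
  j = 0: C(7,0)·(3)^0 = 1·1 = 1.
  j = 1: C(7,1)·(3)^1 = 7·3 = 21.
  j = 2: C(7,2)·(3)^2 = 21·9 = 189.
  V_q(n, t) = 1 + 21 + 189 = 211.
Step 2: q^n = 4^7 = 16384.
Step 3: Hamming bound ⌊q^n / V_q(n,t)⌋ = ⌊16384/211⌋ = 77.
Step 4: Compare |C| = 76 to 77: satisfied.
The claimed |C| lies below the Hamming bound.


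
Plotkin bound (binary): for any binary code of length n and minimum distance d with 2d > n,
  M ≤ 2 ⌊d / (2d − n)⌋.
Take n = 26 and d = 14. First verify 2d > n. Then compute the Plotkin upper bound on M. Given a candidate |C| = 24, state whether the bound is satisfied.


Plotkin bound M ≤ 14; given |C| = 24 > bound (violated).

Check applicability: 2d = 28, n = 26.
2d − n = 2 > 0, so Plotkin applies.
Compute d/(2d−n) = 14/2 ≈ 7.0000.
⌊d/(2d−n)⌋ = 7.
Plotkin bound: M ≤ 2·7 = 14.
Given |C| = 24, check: VIOLATED.
This |C| is above the Plotkin bound, so no binary code with n = 26, d = 14 and 24 codewords exists.


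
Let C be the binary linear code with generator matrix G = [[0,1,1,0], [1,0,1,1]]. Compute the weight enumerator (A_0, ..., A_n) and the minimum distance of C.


Weight distribution: A_0 = 1, A_2 = 1, A_3 = 2. Minimum distance d = 2.

Enumerate all 2^2 = 4 messages m ∈ F_2^2.
For each, compute codeword c = mG in F_2^4, then tally its weight.
  m = 00 → c = 0000, weight = 0.
  m = 10 → c = 0110, weight = 2.
  m = 01 → c = 1011, weight = 3.
  m = 11 → c = 1101, weight = 3.
Tally weights:
  weight 0: 1 codewords.
  weight 2: 1 codewords.
  weight 3: 2 codewords.
Minimum distance d = smallest w > 0 with A_w > 0 = 2.
Sanity: Σ A_w = 4 = 2^2 = 4 ✓.


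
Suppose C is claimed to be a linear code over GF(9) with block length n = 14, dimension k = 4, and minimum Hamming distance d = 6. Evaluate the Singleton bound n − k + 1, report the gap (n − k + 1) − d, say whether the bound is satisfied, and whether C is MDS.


Singleton RHS = n − k + 1 = 11, slack = 5, bound satisfied, not MDS.

Singleton bound: d ≤ n − k + 1.
Here n = 14, k = 4, so n − k + 1 = 11.
Given d = 6, check d ≤ 11: YES.
Slack = (n − k + 1) − d = 5.
The code is NOT MDS (slack = 5 > 0).
Description: the claimed parameters are [14, 4, 6]_9; such a code would be non-MDS.


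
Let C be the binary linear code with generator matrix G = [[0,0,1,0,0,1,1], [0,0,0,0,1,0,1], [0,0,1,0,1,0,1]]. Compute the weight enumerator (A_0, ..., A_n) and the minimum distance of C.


Weight distribution: A_0 = 1, A_1 = 1, A_2 = 3, A_3 = 3. Minimum distance d = 1.

Enumerate all 2^3 = 8 messages m ∈ F_2^3.
For each, compute codeword c = mG in F_2^7, then tally its weight.
  m = 000 → c = 0000000, weight = 0.
  m = 100 → c = 0010011, weight = 3.
  m = 010 → c = 0000101, weight = 2.
  m = 110 → c = 0010110, weight = 3.
  m = 001 → c = 0010101, weight = 3.
  m = 101 → c = 0000110, weight = 2.
  m = 011 → c = 0010000, weight = 1.
  m = 111 → c = 0000011, weight = 2.
Tally weights:
  weight 0: 1 codewords.
  weight 1: 1 codewords.
  weight 2: 3 codewords.
  weight 3: 3 codewords.
Minimum distance d = smallest w > 0 with A_w > 0 = 1.
Sanity: Σ A_w = 8 = 2^3 = 8 ✓.


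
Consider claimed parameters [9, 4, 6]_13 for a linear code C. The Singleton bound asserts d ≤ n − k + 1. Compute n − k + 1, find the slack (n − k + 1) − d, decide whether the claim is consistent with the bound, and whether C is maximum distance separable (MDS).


Singleton RHS = n − k + 1 = 6, slack = 0, bound satisfied, MDS.

Singleton bound: d ≤ n − k + 1.
Here n = 9, k = 4, so n − k + 1 = 6.
Given d = 6, check d ≤ 6: YES.
Slack = (n − k + 1) − d = 0.
The code is MDS (slack = 0).
Description: the claimed parameters are [9, 4, 6]_13; such a code would be MDS (meets Singleton bound).


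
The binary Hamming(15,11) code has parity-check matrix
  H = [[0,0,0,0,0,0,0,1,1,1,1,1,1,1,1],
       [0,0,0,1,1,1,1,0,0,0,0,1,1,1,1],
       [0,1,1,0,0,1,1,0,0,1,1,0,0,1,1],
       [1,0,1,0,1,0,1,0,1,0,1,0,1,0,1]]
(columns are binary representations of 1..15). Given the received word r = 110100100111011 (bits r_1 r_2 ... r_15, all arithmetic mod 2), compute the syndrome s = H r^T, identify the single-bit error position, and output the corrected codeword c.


s = (1, 1, 0, 0)^T, error position = 12, corrected codeword c = 110100100110011

Compute s = H r^T mod 2 one row at a time:
  s_1 = 0 + 0 + 1 + 1 + 1 + 0 + 1 + 1 = 5 ≡ 1 (mod 2).
  s_2 = 1 + 0 + 0 + 1 + 1 + 0 + 1 + 1 = 5 ≡ 1 (mod 2).
  s_3 = 1 + 0 + 0 + 1 + 1 + 1 + 1 + 1 = 6 ≡ 0 (mod 2).
  s_4 = 1 + 0 + 0 + 1 + 0 + 1 + 0 + 1 = 4 ≡ 0 (mod 2).
s = (1, 1, 0, 0)^T — this equals column 12 of H (binary 1100), so error is at position 12.
Correct: flip bit 12 of r = 110100100111011 to get c = 110100100110011.


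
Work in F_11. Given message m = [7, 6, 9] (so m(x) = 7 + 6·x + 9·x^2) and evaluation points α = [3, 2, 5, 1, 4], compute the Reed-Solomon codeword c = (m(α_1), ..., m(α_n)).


c = [7, 0, 9, 0, 10]

Message polynomial: m(x) = 7 + 6·x + 9·x^2 (mod 11).
For each evaluation point α_i, compute m(α_i) mod 11:
  α_1 = 3: Horner steps 9 → 0 → 7, so m(3) = 7.
  α_2 = 2: Horner steps 9 → 2 → 0, so m(2) = 0.
  α_3 = 5: Horner steps 9 → 7 → 9, so m(5) = 9.
  α_4 = 1: Horner steps 9 → 4 → 0, so m(1) = 0.
  α_5 = 4: Horner steps 9 → 9 → 10, so m(4) = 10.
Codeword c = [7, 0, 9, 0, 10] ∈ F_11^5.


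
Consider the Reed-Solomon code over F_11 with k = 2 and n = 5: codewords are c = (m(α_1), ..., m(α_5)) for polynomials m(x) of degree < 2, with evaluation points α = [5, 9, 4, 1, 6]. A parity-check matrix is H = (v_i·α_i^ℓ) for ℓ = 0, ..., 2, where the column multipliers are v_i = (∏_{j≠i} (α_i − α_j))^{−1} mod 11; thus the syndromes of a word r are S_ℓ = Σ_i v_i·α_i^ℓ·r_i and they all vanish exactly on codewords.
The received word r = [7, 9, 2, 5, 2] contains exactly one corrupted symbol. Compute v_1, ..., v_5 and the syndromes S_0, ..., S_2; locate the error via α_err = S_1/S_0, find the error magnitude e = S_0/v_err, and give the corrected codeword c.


S = (4, 5, 9), error at position 3, error magnitude e = 1, c = [7, 9, 1, 5, 2].

Step 1: column multipliers v_i = (∏_{j≠i}(α_i − α_j))^{−1} mod 11.
  i = 1 (α = 5): (5−9)(5−4)(5−1)(5−6) = (−4)·1·4·(−1) = 16 ≡ 5, so v_1 = 5^{−1} = 9 (mod 11).
  i = 2 (α = 9): (9−5)(9−4)(9−1)(9−6) = 4·5·8·3 = 480 ≡ 7, so v_2 = 7^{−1} = 8 (mod 11).
  i = 3 (α = 4): (4−5)(4−9)(4−1)(4−6) = (−1)·(−5)·3·(−2) = −30 ≡ 3, so v_3 = 3^{−1} = 4 (mod 11).
  i = 4 (α = 1): (1−5)(1−9)(1−4)(1−6) = (−4)·(−8)·(−3)·(−5) = 480 ≡ 7, so v_4 = 7^{−1} = 8 (mod 11).
  i = 5 (α = 6): (6−5)(6−9)(6−4)(6−1) = 1·(−3)·2·5 = −30 ≡ 3, so v_5 = 3^{−1} = 4 (mod 11).
  v = [9, 8, 4, 8, 4].
Step 2: syndromes of r = [7, 9, 2, 5, 2] (all sums mod 11).
  S_0 = Σ v_i r_i = 9·7 + 8·9 + 4·2 + 8·5 + 4·2 = 191 ≡ 4.
  S_1 = Σ v_i α_i r_i = 9·5·7 + 8·9·9 + 4·4·2 + 8·1·5 + 4·6·2 = 1083 ≡ 5.
  α_i^2 mod 11 = [3, 4, 5, 1, 3].
  S_2 = Σ v_i α_i^2 r_i = 9·3·7 + 8·4·9 + 4·5·2 + 8·1·5 + 4·3·2 = 581 ≡ 9.
  S = (4, 5, 9) ≠ 0, so r is not a codeword (an error is present).
Step 3: locate the error. For a single error e at position i, S_ℓ = v_i·e·α_i^ℓ, so α_err = S_1/S_0.
  S_0^{−1} = 4^{−1} = 3 (mod 11), so α_err = 5·3 = 15 ≡ 4 = α_3. Error position i = 3.
  Consistency check: S_2/S_1 = 9·9 = 81 ≡ 4 = α_err ✓ (single-error assumption holds).
Step 4: error magnitude e = S_0/v_3 = S_0·∏_{j≠3}(α_3 − α_j) = 4·3 = 12 ≡ 1 (mod 11).
Step 5: correct position 3: c_3 = r_3 − e = 2 − 1 ≡ 1 (mod 11). Hence c = [7, 9, 1, 5, 2].
  Check: interpolating c through the α_i gives m(x) = 10 + 6·x (degree < 2) with m(α_i) = c_i for every i, so c is indeed a codeword.


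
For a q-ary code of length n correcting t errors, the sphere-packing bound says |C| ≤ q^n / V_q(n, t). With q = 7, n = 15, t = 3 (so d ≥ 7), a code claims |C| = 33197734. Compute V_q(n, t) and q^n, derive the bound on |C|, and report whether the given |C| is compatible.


V_q(n, t) = 102151, q^n = 4747561509943, Hamming bound = 46475918, |C| = 33197734 ≤ bound (satisfied).

Step 1: Compute V_q(n, t) = Σ_{j=0}^3 C(n, j) (q−1)^j.
  j = 0: C(15,0)·(6)^0 = 1·1 = 1.
  j = 1: C(15,1)·(6)^1 = 15·6 = 90.
  j = 2: C(15,2)·(6)^2 = 105·36 = 3780.
  j = 3: C(15,3)·(6)^3 = 455·216 = 98280.
  V_q(n, t) = 1 + 90 + 3780 + 98280 = 102151.
Step 2: q^n = 7^15 = 4747561509943.
Step 3: Hamming bound ⌊q^n / V_q(n,t)⌋ = ⌊4747561509943/102151⌋ = 46475918.
Step 4: Compare |C| = 33197734 to 46475918: satisfied.
The claimed |C| lies below the Hamming bound.


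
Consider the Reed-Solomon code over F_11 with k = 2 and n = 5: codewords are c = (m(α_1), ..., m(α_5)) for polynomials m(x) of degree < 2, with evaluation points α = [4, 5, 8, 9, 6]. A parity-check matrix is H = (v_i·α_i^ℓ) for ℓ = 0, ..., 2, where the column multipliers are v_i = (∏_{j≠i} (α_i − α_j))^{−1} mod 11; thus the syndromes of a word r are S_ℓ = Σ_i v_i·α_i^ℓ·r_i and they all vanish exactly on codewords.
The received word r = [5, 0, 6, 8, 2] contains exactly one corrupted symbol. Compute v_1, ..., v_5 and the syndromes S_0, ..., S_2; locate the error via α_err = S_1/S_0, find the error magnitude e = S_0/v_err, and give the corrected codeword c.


S = (1, 4, 5), error at position 1, error magnitude e = 7, c = [9, 0, 6, 8, 2].

Step 1: column multipliers v_i = (∏_{j≠i}(α_i − α_j))^{−1} mod 11.
  i = 1 (α = 4): (4−5)(4−8)(4−9)(4−6) = (−1)·(−4)·(−5)·(−2) = 40 ≡ 7, so v_1 = 7^{−1} = 8 (mod 11).
  i = 2 (α = 5): (5−4)(5−8)(5−9)(5−6) = 1·(−3)·(−4)·(−1) = −12 ≡ 10, so v_2 = 10^{−1} = 10 (mod 11).
  i = 3 (α = 8): (8−4)(8−5)(8−9)(8−6) = 4·3·(−1)·2 = −24 ≡ 9, so v_3 = 9^{−1} = 5 (mod 11).
  i = 4 (α = 9): (9−4)(9−5)(9−8)(9−6) = 5·4·1·3 = 60 ≡ 5, so v_4 = 5^{−1} = 9 (mod 11).
  i = 5 (α = 6): (6−4)(6−5)(6−8)(6−9) = 2·1·(−2)·(−3) = 12 ≡ 1, so v_5 = 1^{−1} = 1 (mod 11).
  v = [8, 10, 5, 9, 1].
Step 2: syndromes of r = [5, 0, 6, 8, 2] (all sums mod 11).
  S_0 = Σ v_i r_i = 8·5 + 10·0 + 5·6 + 9·8 + 1·2 = 144 ≡ 1.
  S_1 = Σ v_i α_i r_i = 8·4·5 + 10·5·0 + 5·8·6 + 9·9·8 + 1·6·2 = 1060 ≡ 4.
  α_i^2 mod 11 = [5, 3, 9, 4, 3].
  S_2 = Σ v_i α_i^2 r_i = 8·5·5 + 10·3·0 + 5·9·6 + 9·4·8 + 1·3·2 = 764 ≡ 5.
  S = (1, 4, 5) ≠ 0, so r is not a codeword (an error is present).
Step 3: locate the error. For a single error e at position i, S_ℓ = v_i·e·α_i^ℓ, so α_err = S_1/S_0.
  S_0^{−1} = 1^{−1} = 1 (mod 11), so α_err = 4·1 = 4 ≡ 4 = α_1. Error position i = 1.
  Consistency check: S_2/S_1 = 5·3 = 15 ≡ 4 = α_err ✓ (single-error assumption holds).
Step 4: error magnitude e = S_0/v_1 = S_0·∏_{j≠1}(α_1 − α_j) = 1·7 = 7 ≡ 7 (mod 11).
Step 5: correct position 1: c_1 = r_1 − e = 5 − 7 ≡ 9 (mod 11). Hence c = [9, 0, 6, 8, 2].
  Check: interpolating c through the α_i gives m(x) = 1 + 2·x (degree < 2) with m(α_i) = c_i for every i, so c is indeed a codeword.


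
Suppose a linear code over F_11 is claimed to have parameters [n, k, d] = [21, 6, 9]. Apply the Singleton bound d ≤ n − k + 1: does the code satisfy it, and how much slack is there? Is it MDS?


Singleton RHS = n − k + 1 = 16, slack = 7, bound satisfied, not MDS.

Singleton bound: d ≤ n − k + 1.
Here n = 21, k = 6, so n − k + 1 = 16.
Given d = 9, check d ≤ 16: YES.
Slack = (n − k + 1) − d = 7.
The code is NOT MDS (slack = 7 > 0).
Description: the claimed parameters are [21, 6, 9]_11; such a code would be non-MDS.


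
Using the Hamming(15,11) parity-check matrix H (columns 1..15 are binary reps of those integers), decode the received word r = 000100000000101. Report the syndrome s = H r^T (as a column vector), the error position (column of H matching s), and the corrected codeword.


s = (0, 1, 1, 0)^T, error position = 6, corrected codeword c = 000101000000101

Compute s = H r^T mod 2 one row at a time:
  s_1 = 0 + 0 + 0 + 0 + 0 + 1 + 0 + 1 = 2 ≡ 0 (mod 2).
  s_2 = 1 + 0 + 0 + 0 + 0 + 1 + 0 + 1 = 3 ≡ 1 (mod 2).
  s_3 = 0 + 0 + 0 + 0 + 0 + 0 + 0 + 1 = 1 ≡ 1 (mod 2).
  s_4 = 0 + 0 + 0 + 0 + 0 + 0 + 1 + 1 = 2 ≡ 0 (mod 2).
s = (0, 1, 1, 0)^T — this equals column 6 of H (binary 0110), so error is at position 6.
Correct: flip bit 6 of r = 000100000000101 to get c = 000101000000101.


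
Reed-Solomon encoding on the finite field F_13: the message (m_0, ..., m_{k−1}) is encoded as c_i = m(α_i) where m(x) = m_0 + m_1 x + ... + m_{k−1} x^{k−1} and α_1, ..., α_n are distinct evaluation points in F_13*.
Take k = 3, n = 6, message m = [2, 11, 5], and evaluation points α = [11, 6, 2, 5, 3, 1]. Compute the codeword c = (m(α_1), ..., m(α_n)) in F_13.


c = [0, 1, 5, 0, 2, 5]

Message polynomial: m(x) = 2 + 11·x + 5·x^2 (mod 13).
For each evaluation point α_i, compute m(α_i) mod 13:
  α_1 = 11: Horner steps 5 → 1 → 0, so m(11) = 0.
  α_2 = 6: Horner steps 5 → 2 → 1, so m(6) = 1.
  α_3 = 2: Horner steps 5 → 8 → 5, so m(2) = 5.
  α_4 = 5: Horner steps 5 → 10 → 0, so m(5) = 0.
  α_5 = 3: Horner steps 5 → 0 → 2, so m(3) = 2.
  α_6 = 1: Horner steps 5 → 3 → 5, so m(1) = 5.
Codeword c = [0, 1, 5, 0, 2, 5] ∈ F_13^6.


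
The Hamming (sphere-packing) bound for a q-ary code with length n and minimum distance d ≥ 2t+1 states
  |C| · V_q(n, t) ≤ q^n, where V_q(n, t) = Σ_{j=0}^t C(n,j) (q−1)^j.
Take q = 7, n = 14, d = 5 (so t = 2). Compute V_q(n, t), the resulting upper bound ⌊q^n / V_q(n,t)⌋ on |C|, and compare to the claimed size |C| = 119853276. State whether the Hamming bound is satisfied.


V_q(n, t) = 3361, q^n = 678223072849, Hamming bound = 201792047, |C| = 119853276 ≤ bound (satisfied).

Step 1: Compute V_q(n, t) = Σ_{j=0}^2 C(n, j) (q−1)^j.
  j = 0: C(14,0)·(6)^0 = 1·1 = 1.
  j = 1: C(14,1)·(6)^1 = 14·6 = 84.
  j = 2: C(14,2)·(6)^2 = 91·36 = 3276.
  V_q(n, t) = 1 + 84 + 3276 = 3361.
Step 2: q^n = 7^14 = 678223072849.
Step 3: Hamming bound ⌊q^n / V_q(n,t)⌋ = ⌊678223072849/3361⌋ = 201792047.
Step 4: Compare |C| = 119853276 to 201792047: satisfied.
The claimed |C| lies below the Hamming bound.


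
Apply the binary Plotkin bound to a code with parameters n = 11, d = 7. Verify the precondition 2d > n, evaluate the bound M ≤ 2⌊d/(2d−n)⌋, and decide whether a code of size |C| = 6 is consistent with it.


Plotkin bound M ≤ 4; given |C| = 6 > bound (violated).

Check applicability: 2d = 14, n = 11.
2d − n = 3 > 0, so Plotkin applies.
Compute d/(2d−n) = 7/3 ≈ 2.3333.
⌊d/(2d−n)⌋ = 2.
Plotkin bound: M ≤ 2·2 = 4.
Given |C| = 6, check: VIOLATED.
This |C| is above the Plotkin bound, so no binary code with n = 11, d = 7 and 6 codewords exists.


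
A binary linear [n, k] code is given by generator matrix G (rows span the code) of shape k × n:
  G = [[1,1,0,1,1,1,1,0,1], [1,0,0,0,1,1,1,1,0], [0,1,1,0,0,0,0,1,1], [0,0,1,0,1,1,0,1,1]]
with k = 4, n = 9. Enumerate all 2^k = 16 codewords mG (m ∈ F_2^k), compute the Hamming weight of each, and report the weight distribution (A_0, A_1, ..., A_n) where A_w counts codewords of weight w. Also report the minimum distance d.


Weight distribution: A_0 = 1, A_2 = 1, A_3 = 1, A_4 = 5, A_5 = 4, A_6 = 1, A_7 = 3. Minimum distance d = 2.

Enumerate all 2^4 = 16 messages m ∈ F_2^4.
For each, compute codeword c = mG in F_2^9, then tally its weight.
  m = 0000 → c = 000000000, weight = 0.
  m = 1000 → c = 110111101, weight = 7.
  m = 0100 → c = 100011110, weight = 5.
  m = 1100 → c = 010100011, weight = 4.
  m = 0010 → c = 011000011, weight = 4.
  m = 1010 → c = 101111110, weight = 7.
  m = 0110 → c = 111011101, weight = 7.
  m = 1110 → c = 001100000, weight = 2.
  m = 0001 → c = 001011011, weight = 5.
  m = 1001 → c = 111100110, weight = 6.
  m = 0101 → c = 101000101, weight = 4.
  m = 1101 → c = 011111000, weight = 5.
  m = 0011 → c = 010011000, weight = 3.
  m = 1011 → c = 100100101, weight = 4.
  m = 0111 → c = 110000110, weight = 4.
  m = 1111 → c = 000111011, weight = 5.
Tally weights:
  weight 0: 1 codewords.
  weight 2: 1 codewords.
  weight 3: 1 codewords.
  weight 4: 5 codewords.
  weight 5: 4 codewords.
  weight 6: 1 codewords.
  weight 7: 3 codewords.
Minimum distance d = smallest w > 0 with A_w > 0 = 2.
Sanity: Σ A_w = 16 = 2^4 = 16 ✓.


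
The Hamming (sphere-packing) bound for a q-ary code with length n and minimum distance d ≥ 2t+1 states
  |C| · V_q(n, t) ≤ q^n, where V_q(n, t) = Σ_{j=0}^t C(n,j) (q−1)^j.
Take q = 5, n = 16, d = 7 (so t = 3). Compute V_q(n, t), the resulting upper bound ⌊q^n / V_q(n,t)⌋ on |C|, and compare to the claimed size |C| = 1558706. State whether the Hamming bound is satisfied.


V_q(n, t) = 37825, q^n = 152587890625, Hamming bound = 4034048, |C| = 1558706 ≤ bound (satisfied).

Step 1: Compute V_q(n, t) = Σ_{j=0}^3 C(n, j) (q−1)^j.
  j = 0: C(16,0)·(4)^0 = 1·1 = 1.
  j = 1: C(16,1)·(4)^1 = 16·4 = 64.
  j = 2: C(16,2)·(4)^2 = 120·16 = 1920.
  j = 3: C(16,3)·(4)^3 = 560·64 = 35840.
  V_q(n, t) = 1 + 64 + 1920 + 35840 = 37825.
Step 2: q^n = 5^16 = 152587890625.
Step 3: Hamming bound ⌊q^n / V_q(n,t)⌋ = ⌊152587890625/37825⌋ = 4034048.
Step 4: Compare |C| = 1558706 to 4034048: satisfied.
The claimed |C| lies below the Hamming bound.


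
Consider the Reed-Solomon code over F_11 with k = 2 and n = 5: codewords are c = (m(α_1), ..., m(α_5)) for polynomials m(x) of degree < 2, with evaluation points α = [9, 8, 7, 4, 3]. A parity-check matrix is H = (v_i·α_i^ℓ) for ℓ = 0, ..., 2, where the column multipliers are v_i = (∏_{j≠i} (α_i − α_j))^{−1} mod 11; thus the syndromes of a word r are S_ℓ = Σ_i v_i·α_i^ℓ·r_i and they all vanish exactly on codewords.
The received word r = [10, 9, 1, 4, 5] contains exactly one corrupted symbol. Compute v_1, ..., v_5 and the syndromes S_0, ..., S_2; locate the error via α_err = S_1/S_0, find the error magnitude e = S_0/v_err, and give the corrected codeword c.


S = (10, 3, 2), error at position 2, error magnitude e = 9, c = [10, 0, 1, 4, 5].

Step 1: column multipliers v_i = (∏_{j≠i}(α_i − α_j))^{−1} mod 11.
  i = 1 (α = 9): (9−8)(9−7)(9−4)(9−3) = 1·2·5·6 = 60 ≡ 5, so v_1 = 5^{−1} = 9 (mod 11).
  i = 2 (α = 8): (8−9)(8−7)(8−4)(8−3) = (−1)·1·4·5 = −20 ≡ 2, so v_2 = 2^{−1} = 6 (mod 11).
  i = 3 (α = 7): (7−9)(7−8)(7−4)(7−3) = (−2)·(−1)·3·4 = 24 ≡ 2, so v_3 = 2^{−1} = 6 (mod 11).
  i = 4 (α = 4): (4−9)(4−8)(4−7)(4−3) = (−5)·(−4)·(−3)·1 = −60 ≡ 6, so v_4 = 6^{−1} = 2 (mod 11).
  i = 5 (α = 3): (3−9)(3−8)(3−7)(3−4) = (−6)·(−5)·(−4)·(−1) = 120 ≡ 10, so v_5 = 10^{−1} = 10 (mod 11).
  v = [9, 6, 6, 2, 10].
Step 2: syndromes of r = [10, 9, 1, 4, 5] (all sums mod 11).
  S_0 = Σ v_i r_i = 9·10 + 6·9 + 6·1 + 2·4 + 10·5 = 208 ≡ 10.
  S_1 = Σ v_i α_i r_i = 9·9·10 + 6·8·9 + 6·7·1 + 2·4·4 + 10·3·5 = 1466 ≡ 3.
  α_i^2 mod 11 = [4, 9, 5, 5, 9].
  S_2 = Σ v_i α_i^2 r_i = 9·4·10 + 6·9·9 + 6·5·1 + 2·5·4 + 10·9·5 = 1366 ≡ 2.
  S = (10, 3, 2) ≠ 0, so r is not a codeword (an error is present).
Step 3: locate the error. For a single error e at position i, S_ℓ = v_i·e·α_i^ℓ, so α_err = S_1/S_0.
  S_0^{−1} = 10^{−1} = 10 (mod 11), so α_err = 3·10 = 30 ≡ 8 = α_2. Error position i = 2.
  Consistency check: S_2/S_1 = 2·4 = 8 ≡ 8 = α_err ✓ (single-error assumption holds).
Step 4: error magnitude e = S_0/v_2 = S_0·∏_{j≠2}(α_2 − α_j) = 10·2 = 20 ≡ 9 (mod 11).
Step 5: correct position 2: c_2 = r_2 − e = 9 − 9 ≡ 0 (mod 11). Hence c = [10, 0, 1, 4, 5].
  Check: interpolating c through the α_i gives m(x) = 8 + 10·x (degree < 2) with m(α_i) = c_i for every i, so c is indeed a codeword.


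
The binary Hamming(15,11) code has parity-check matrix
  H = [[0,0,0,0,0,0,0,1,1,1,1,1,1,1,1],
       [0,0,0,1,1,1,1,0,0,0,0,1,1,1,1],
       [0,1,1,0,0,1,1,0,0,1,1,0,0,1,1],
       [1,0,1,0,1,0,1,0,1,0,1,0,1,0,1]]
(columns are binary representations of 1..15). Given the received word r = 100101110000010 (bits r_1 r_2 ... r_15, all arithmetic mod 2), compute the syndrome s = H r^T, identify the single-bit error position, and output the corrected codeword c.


s = (0, 0, 1, 0)^T, error position = 2, corrected codeword c = 110101110000010

Compute s = H r^T mod 2 one row at a time:
  s_1 = 1 + 0 + 0 + 0 + 0 + 0 + 1 + 0 = 2 ≡ 0 (mod 2).
  s_2 = 1 + 0 + 1 + 1 + 0 + 0 + 1 + 0 = 4 ≡ 0 (mod 2).
  s_3 = 0 + 0 + 1 + 1 + 0 + 0 + 1 + 0 = 3 ≡ 1 (mod 2).
  s_4 = 1 + 0 + 0 + 1 + 0 + 0 + 0 + 0 = 2 ≡ 0 (mod 2).
s = (0, 0, 1, 0)^T — this equals column 2 of H (binary 0010), so error is at position 2.
Correct: flip bit 2 of r = 100101110000010 to get c = 110101110000010.


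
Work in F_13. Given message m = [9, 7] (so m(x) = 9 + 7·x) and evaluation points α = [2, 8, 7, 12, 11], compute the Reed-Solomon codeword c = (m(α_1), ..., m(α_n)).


c = [10, 0, 6, 2, 8]

Message polynomial: m(x) = 9 + 7·x (mod 13).
For each evaluation point α_i, compute m(α_i) mod 13:
  α_1 = 2: Horner steps 7 → 10, so m(2) = 10.
  α_2 = 8: Horner steps 7 → 0, so m(8) = 0.
  α_3 = 7: Horner steps 7 → 6, so m(7) = 6.
  α_4 = 12: Horner steps 7 → 2, so m(12) = 2.
  α_5 = 11: Horner steps 7 → 8, so m(11) = 8.
Codeword c = [10, 0, 6, 2, 8] ∈ F_13^5.


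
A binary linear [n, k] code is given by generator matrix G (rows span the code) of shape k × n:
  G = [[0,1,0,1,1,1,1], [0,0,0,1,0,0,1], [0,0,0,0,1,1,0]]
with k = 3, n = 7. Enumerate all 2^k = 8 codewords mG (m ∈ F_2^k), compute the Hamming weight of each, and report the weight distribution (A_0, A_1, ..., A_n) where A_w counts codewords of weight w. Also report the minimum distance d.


Weight distribution: A_0 = 1, A_1 = 1, A_2 = 2, A_3 = 2, A_4 = 1, A_5 = 1. Minimum distance d = 1.

Enumerate all 2^3 = 8 messages m ∈ F_2^3.
For each, compute codeword c = mG in F_2^7, then tally its weight.
  m = 000 → c = 0000000, weight = 0.
  m = 100 → c = 0101111, weight = 5.
  m = 010 → c = 0001001, weight = 2.
  m = 110 → c = 0100110, weight = 3.
  m = 001 → c = 0000110, weight = 2.
  m = 101 → c = 0101001, weight = 3.
  m = 011 → c = 0001111, weight = 4.
  m = 111 → c = 0100000, weight = 1.
Tally weights:
  weight 0: 1 codewords.
  weight 1: 1 codewords.
  weight 2: 2 codewords.
  weight 3: 2 codewords.
  weight 4: 1 codewords.
  weight 5: 1 codewords.
Minimum distance d = smallest w > 0 with A_w > 0 = 1.
Sanity: Σ A_w = 8 = 2^3 = 8 ✓.


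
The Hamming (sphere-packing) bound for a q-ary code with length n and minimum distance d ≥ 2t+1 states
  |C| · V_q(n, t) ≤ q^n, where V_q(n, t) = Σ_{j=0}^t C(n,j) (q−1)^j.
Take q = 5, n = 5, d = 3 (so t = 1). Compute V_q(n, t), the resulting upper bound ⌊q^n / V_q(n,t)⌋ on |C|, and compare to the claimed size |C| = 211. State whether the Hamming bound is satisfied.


V_q(n, t) = 21, q^n = 3125, Hamming bound = 148, |C| = 211 > bound (violated).

Step 1: Compute V_q(n, t) = Σ_{j=0}^1 C(n, j) (q−1)^j.
  j = 0: C(5,0)·(4)^0 = 1·1 = 1.
  j = 1: C(5,1)·(4)^1 = 5·4 = 20.
  V_q(n, t) = 1 + 20 = 21.
Step 2: q^n = 5^5 = 3125.
Step 3: Hamming bound ⌊q^n / V_q(n,t)⌋ = ⌊3125/21⌋ = 148.
Step 4: Compare |C| = 211 to 148: violated.
The claimed |C| lies above the Hamming bound, so no 5-ary code of length 5 with d ≥ 3 can have 211 codewords.


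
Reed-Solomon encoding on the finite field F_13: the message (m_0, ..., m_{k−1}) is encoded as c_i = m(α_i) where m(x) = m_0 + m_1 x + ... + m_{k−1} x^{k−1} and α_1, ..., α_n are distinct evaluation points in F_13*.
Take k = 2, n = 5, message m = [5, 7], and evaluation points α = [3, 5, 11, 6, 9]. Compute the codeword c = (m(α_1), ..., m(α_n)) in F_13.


c = [0, 1, 4, 8, 3]

Message polynomial: m(x) = 5 + 7·x (mod 13).
For each evaluation point α_i, compute m(α_i) mod 13:
  α_1 = 3: Horner steps 7 → 0, so m(3) = 0.
  α_2 = 5: Horner steps 7 → 1, so m(5) = 1.
  α_3 = 11: Horner steps 7 → 4, so m(11) = 4.
  α_4 = 6: Horner steps 7 → 8, so m(6) = 8.
  α_5 = 9: Horner steps 7 → 3, so m(9) = 3.
Codeword c = [0, 1, 4, 8, 3] ∈ F_13^5.


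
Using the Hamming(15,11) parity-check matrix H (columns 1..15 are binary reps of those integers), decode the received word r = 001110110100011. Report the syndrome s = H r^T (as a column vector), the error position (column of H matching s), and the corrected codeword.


s = (0, 1, 1, 0)^T, error position = 6, corrected codeword c = 001111110100011

Compute s = H r^T mod 2 one row at a time:
  s_1 = 1 + 0 + 1 + 0 + 0 + 0 + 1 + 1 = 4 ≡ 0 (mod 2).
  s_2 = 1 + 1 + 0 + 1 + 0 + 0 + 1 + 1 = 5 ≡ 1 (mod 2).
  s_3 = 0 + 1 + 0 + 1 + 1 + 0 + 1 + 1 = 5 ≡ 1 (mod 2).
  s_4 = 0 + 1 + 1 + 1 + 0 + 0 + 0 + 1 = 4 ≡ 0 (mod 2).
s = (0, 1, 1, 0)^T — this equals column 6 of H (binary 0110), so error is at position 6.
Correct: flip bit 6 of r = 001110110100011 to get c = 001111110100011.


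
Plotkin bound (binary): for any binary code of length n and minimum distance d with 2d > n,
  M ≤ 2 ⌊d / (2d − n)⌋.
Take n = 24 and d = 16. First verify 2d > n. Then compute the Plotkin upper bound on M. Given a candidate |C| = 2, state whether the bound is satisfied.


Plotkin bound M ≤ 4; given |C| = 2 ≤ bound (satisfied).

Check applicability: 2d = 32, n = 24.
2d − n = 8 > 0, so Plotkin applies.
Compute d/(2d−n) = 16/8 ≈ 2.0000.
⌊d/(2d−n)⌋ = 2.
Plotkin bound: M ≤ 2·2 = 4.
Given |C| = 2, check: satisfied.
This |C| is below the Plotkin bound.


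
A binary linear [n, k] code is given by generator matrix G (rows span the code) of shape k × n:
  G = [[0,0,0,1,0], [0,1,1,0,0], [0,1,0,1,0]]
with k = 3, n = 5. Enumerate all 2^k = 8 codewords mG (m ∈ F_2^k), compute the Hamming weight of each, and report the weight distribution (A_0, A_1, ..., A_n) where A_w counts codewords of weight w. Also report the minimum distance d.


Weight distribution: A_0 = 1, A_1 = 3, A_2 = 3, A_3 = 1. Minimum distance d = 1.

Enumerate all 2^3 = 8 messages m ∈ F_2^3.
For each, compute codeword c = mG in F_2^5, then tally its weight.
  m = 000 → c = 00000, weight = 0.
  m = 100 → c = 00010, weight = 1.
  m = 010 → c = 01100, weight = 2.
  m = 110 → c = 01110, weight = 3.
  m = 001 → c = 01010, weight = 2.
  m = 101 → c = 01000, weight = 1.
  m = 011 → c = 00110, weight = 2.
  m = 111 → c = 00100, weight = 1.
Tally weights:
  weight 0: 1 codewords.
  weight 1: 3 codewords.
  weight 2: 3 codewords.
  weight 3: 1 codewords.
Minimum distance d = smallest w > 0 with A_w > 0 = 1.
Sanity: Σ A_w = 8 = 2^3 = 8 ✓.


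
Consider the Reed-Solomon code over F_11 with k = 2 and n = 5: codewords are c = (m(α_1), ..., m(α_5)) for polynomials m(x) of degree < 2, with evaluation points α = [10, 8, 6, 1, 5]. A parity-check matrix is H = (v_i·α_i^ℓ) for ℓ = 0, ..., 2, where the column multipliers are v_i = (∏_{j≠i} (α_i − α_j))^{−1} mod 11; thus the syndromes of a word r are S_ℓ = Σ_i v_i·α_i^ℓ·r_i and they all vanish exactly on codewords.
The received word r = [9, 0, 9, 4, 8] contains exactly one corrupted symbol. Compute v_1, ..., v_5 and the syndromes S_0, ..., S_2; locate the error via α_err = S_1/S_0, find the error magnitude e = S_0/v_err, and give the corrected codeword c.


S = (5, 6, 5), error at position 1, error magnitude e = 7, c = [2, 0, 9, 4, 8].

Step 1: column multipliers v_i = (∏_{j≠i}(α_i − α_j))^{−1} mod 11.
  i = 1 (α = 10): (10−8)(10−6)(10−1)(10−5) = 2·4·9·5 = 360 ≡ 8, so v_1 = 8^{−1} = 7 (mod 11).
  i = 2 (α = 8): (8−10)(8−6)(8−1)(8−5) = (−2)·2·7·3 = −84 ≡ 4, so v_2 = 4^{−1} = 3 (mod 11).
  i = 3 (α = 6): (6−10)(6−8)(6−1)(6−5) = (−4)·(−2)·5·1 = 40 ≡ 7, so v_3 = 7^{−1} = 8 (mod 11).
  i = 4 (α = 1): (1−10)(1−8)(1−6)(1−5) = (−9)·(−7)·(−5)·(−4) = 1260 ≡ 6, so v_4 = 6^{−1} = 2 (mod 11).
  i = 5 (α = 5): (5−10)(5−8)(5−6)(5−1) = (−5)·(−3)·(−1)·4 = −60 ≡ 6, so v_5 = 6^{−1} = 2 (mod 11).
  v = [7, 3, 8, 2, 2].
Step 2: syndromes of r = [9, 0, 9, 4, 8] (all sums mod 11).
  S_0 = Σ v_i r_i = 7·9 + 3·0 + 8·9 + 2·4 + 2·8 = 159 ≡ 5.
  S_1 = Σ v_i α_i r_i = 7·10·9 + 3·8·0 + 8·6·9 + 2·1·4 + 2·5·8 = 1150 ≡ 6.
  α_i^2 mod 11 = [1, 9, 3, 1, 3].
  S_2 = Σ v_i α_i^2 r_i = 7·1·9 + 3·9·0 + 8·3·9 + 2·1·4 + 2·3·8 = 335 ≡ 5.
  S = (5, 6, 5) ≠ 0, so r is not a codeword (an error is present).
Step 3: locate the error. For a single error e at position i, S_ℓ = v_i·e·α_i^ℓ, so α_err = S_1/S_0.
  S_0^{−1} = 5^{−1} = 9 (mod 11), so α_err = 6·9 = 54 ≡ 10 = α_1. Error position i = 1.
  Consistency check: S_2/S_1 = 5·2 = 10 ≡ 10 = α_err ✓ (single-error assumption holds).
Step 4: error magnitude e = S_0/v_1 = S_0·∏_{j≠1}(α_1 − α_j) = 5·8 = 40 ≡ 7 (mod 11).
Step 5: correct position 1: c_1 = r_1 − e = 9 − 7 ≡ 2 (mod 11). Hence c = [2, 0, 9, 4, 8].
  Check: interpolating c through the α_i gives m(x) = 3 + 1·x (degree < 2) with m(α_i) = c_i for every i, so c is indeed a codeword.


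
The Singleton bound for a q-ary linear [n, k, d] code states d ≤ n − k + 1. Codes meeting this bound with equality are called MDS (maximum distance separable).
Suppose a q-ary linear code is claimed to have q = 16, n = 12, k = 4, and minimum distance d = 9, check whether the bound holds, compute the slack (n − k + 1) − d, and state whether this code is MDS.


Singleton RHS = n − k + 1 = 9, slack = 0, bound satisfied, MDS.

Singleton bound: d ≤ n − k + 1.
Here n = 12, k = 4, so n − k + 1 = 9.
Given d = 9, check d ≤ 9: YES.
Slack = (n − k + 1) − d = 0.
The code is MDS (slack = 0).
Description: the claimed parameters are [12, 4, 9]_16; such a code would be MDS (meets Singleton bound).


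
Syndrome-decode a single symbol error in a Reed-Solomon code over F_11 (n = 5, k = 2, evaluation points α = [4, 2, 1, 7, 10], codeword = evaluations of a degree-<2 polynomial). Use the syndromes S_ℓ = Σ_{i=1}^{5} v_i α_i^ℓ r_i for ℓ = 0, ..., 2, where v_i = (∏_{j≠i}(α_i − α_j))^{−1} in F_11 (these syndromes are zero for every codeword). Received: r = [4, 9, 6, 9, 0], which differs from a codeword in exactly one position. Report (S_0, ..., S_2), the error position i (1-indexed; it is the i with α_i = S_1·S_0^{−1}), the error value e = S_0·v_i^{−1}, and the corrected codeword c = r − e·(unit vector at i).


S = (8, 1, 7), error at position 4, error magnitude e = 7, c = [4, 9, 6, 2, 0].

Step 1: column multipliers v_i = (∏_{j≠i}(α_i − α_j))^{−1} mod 11.
  i = 1 (α = 4): (4−2)(4−1)(4−7)(4−10) = 2·3·(−3)·(−6) = 108 ≡ 9, so v_1 = 9^{−1} = 5 (mod 11).
  i = 2 (α = 2): (2−4)(2−1)(2−7)(2−10) = (−2)·1·(−5)·(−8) = −80 ≡ 8, so v_2 = 8^{−1} = 7 (mod 11).
  i = 3 (α = 1): (1−4)(1−2)(1−7)(1−10) = (−3)·(−1)·(−6)·(−9) = 162 ≡ 8, so v_3 = 8^{−1} = 7 (mod 11).
  i = 4 (α = 7): (7−4)(7−2)(7−1)(7−10) = 3·5·6·(−3) = −270 ≡ 5, so v_4 = 5^{−1} = 9 (mod 11).
  i = 5 (α = 10): (10−4)(10−2)(10−1)(10−7) = 6·8·9·3 = 1296 ≡ 9, so v_5 = 9^{−1} = 5 (mod 11).
  v = [5, 7, 7, 9, 5].
Step 2: syndromes of r = [4, 9, 6, 9, 0] (all sums mod 11).
  S_0 = Σ v_i r_i = 5·4 + 7·9 + 7·6 + 9·9 + 5·0 = 206 ≡ 8.
  S_1 = Σ v_i α_i r_i = 5·4·4 + 7·2·9 + 7·1·6 + 9·7·9 + 5·10·0 = 815 ≡ 1.
  α_i^2 mod 11 = [5, 4, 1, 5, 1].
  S_2 = Σ v_i α_i^2 r_i = 5·5·4 + 7·4·9 + 7·1·6 + 9·5·9 + 5·1·0 = 799 ≡ 7.
  S = (8, 1, 7) ≠ 0, so r is not a codeword (an error is present).
Step 3: locate the error. For a single error e at position i, S_ℓ = v_i·e·α_i^ℓ, so α_err = S_1/S_0.
  S_0^{−1} = 8^{−1} = 7 (mod 11), so α_err = 1·7 = 7 ≡ 7 = α_4. Error position i = 4.
  Consistency check: S_2/S_1 = 7·1 = 7 ≡ 7 = α_err ✓ (single-error assumption holds).
Step 4: error magnitude e = S_0/v_4 = S_0·∏_{j≠4}(α_4 − α_j) = 8·5 = 40 ≡ 7 (mod 11).
Step 5: correct position 4: c_4 = r_4 − e = 9 − 7 ≡ 2 (mod 11). Hence c = [4, 9, 6, 2, 0].
  Check: interpolating c through the α_i gives m(x) = 3 + 3·x (degree < 2) with m(α_i) = c_i for every i, so c is indeed a codeword.


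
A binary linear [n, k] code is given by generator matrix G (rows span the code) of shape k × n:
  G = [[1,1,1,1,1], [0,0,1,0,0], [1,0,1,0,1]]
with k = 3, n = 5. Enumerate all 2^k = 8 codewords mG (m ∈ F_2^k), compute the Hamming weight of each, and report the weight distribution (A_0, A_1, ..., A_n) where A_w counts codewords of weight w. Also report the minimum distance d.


Weight distribution: A_0 = 1, A_1 = 1, A_2 = 2, A_3 = 2, A_4 = 1, A_5 = 1. Minimum distance d = 1.

Enumerate all 2^3 = 8 messages m ∈ F_2^3.
For each, compute codeword c = mG in F_2^5, then tally its weight.
  m = 000 → c = 00000, weight = 0.
  m = 100 → c = 11111, weight = 5.
  m = 010 → c = 00100, weight = 1.
  m = 110 → c = 11011, weight = 4.
  m = 001 → c = 10101, weight = 3.
  m = 101 → c = 01010, weight = 2.
  m = 011 → c = 10001, weight = 2.
  m = 111 → c = 01110, weight = 3.
Tally weights:
  weight 0: 1 codewords.
  weight 1: 1 codewords.
  weight 2: 2 codewords.
  weight 3: 2 codewords.
  weight 4: 1 codewords.
  weight 5: 1 codewords.
Minimum distance d = smallest w > 0 with A_w > 0 = 1.
Sanity: Σ A_w = 8 = 2^3 = 8 ✓.


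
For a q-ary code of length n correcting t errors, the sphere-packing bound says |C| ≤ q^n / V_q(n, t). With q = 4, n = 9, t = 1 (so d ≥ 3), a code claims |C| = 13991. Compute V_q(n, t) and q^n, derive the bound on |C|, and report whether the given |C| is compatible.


V_q(n, t) = 28, q^n = 262144, Hamming bound = 9362, |C| = 13991 > bound (violated).

Step 1: Compute V_q(n, t) = Σ_{j=0}^1 C(n, j) (q−1)^j.
  j = 0: C(9,0)·(3)^0 = 1·1 = 1.
  j = 1: C(9,1)·(3)^1 = 9·3 = 27.
  V_q(n, t) = 1 + 27 = 28.
Step 2: q^n = 4^9 = 262144.
Step 3: Hamming bound ⌊q^n / V_q(n,t)⌋ = ⌊262144/28⌋ = 9362.
Step 4: Compare |C| = 13991 to 9362: violated.
The claimed |C| lies above the Hamming bound, so no 4-ary code of length 9 with d ≥ 3 can have 13991 codewords.


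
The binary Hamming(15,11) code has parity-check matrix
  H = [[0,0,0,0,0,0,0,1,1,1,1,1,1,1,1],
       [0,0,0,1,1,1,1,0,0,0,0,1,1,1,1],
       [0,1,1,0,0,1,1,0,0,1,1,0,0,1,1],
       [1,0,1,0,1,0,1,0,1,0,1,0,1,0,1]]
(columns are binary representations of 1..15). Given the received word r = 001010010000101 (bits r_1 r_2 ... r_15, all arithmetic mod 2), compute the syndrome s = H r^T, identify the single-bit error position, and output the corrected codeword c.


s = (1, 1, 0, 0)^T, error position = 12, corrected codeword c = 001010010001101

Compute s = H r^T mod 2 one row at a time:
  s_1 = 1 + 0 + 0 + 0 + 0 + 1 + 0 + 1 = 3 ≡ 1 (mod 2).
  s_2 = 0 + 1 + 0 + 0 + 0 + 1 + 0 + 1 = 3 ≡ 1 (mod 2).
  s_3 = 0 + 1 + 0 + 0 + 0 + 0 + 0 + 1 = 2 ≡ 0 (mod 2).
  s_4 = 0 + 1 + 1 + 0 + 0 + 0 + 1 + 1 = 4 ≡ 0 (mod 2).
s = (1, 1, 0, 0)^T — this equals column 12 of H (binary 1100), so error is at position 12.
Correct: flip bit 12 of r = 001010010000101 to get c = 001010010001101.


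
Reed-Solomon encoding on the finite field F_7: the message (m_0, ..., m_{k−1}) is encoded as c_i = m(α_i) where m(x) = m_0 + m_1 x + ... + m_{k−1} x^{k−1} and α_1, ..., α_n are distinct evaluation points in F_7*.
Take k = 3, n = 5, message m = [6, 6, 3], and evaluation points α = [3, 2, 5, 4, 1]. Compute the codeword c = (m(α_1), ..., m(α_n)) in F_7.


c = [2, 2, 6, 1, 1]

Message polynomial: m(x) = 6 + 6·x + 3·x^2 (mod 7).
For each evaluation point α_i, compute m(α_i) mod 7:
  α_1 = 3: Horner steps 3 → 1 → 2, so m(3) = 2.
  α_2 = 2: Horner steps 3 → 5 → 2, so m(2) = 2.
  α_3 = 5: Horner steps 3 → 0 → 6, so m(5) = 6.
  α_4 = 4: Horner steps 3 → 4 → 1, so m(4) = 1.
  α_5 = 1: Horner steps 3 → 2 → 1, so m(1) = 1.
Codeword c = [2, 2, 6, 1, 1] ∈ F_7^5.


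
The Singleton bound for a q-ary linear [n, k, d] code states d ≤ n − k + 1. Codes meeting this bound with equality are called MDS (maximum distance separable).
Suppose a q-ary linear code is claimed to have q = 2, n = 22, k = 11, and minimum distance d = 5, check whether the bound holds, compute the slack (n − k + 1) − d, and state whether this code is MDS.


Singleton RHS = n − k + 1 = 12, slack = 7, bound satisfied, not MDS.

Singleton bound: d ≤ n − k + 1.
Here n = 22, k = 11, so n − k + 1 = 12.
Given d = 5, check d ≤ 12: YES.
Slack = (n − k + 1) − d = 7.
The code is NOT MDS (slack = 7 > 0).
Description: the claimed parameters are [22, 11, 5]_2; such a code would be non-MDS.


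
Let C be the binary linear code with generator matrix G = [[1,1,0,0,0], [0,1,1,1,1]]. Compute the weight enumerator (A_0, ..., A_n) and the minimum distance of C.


Weight distribution: A_0 = 1, A_2 = 1, A_4 = 2. Minimum distance d = 2.

Enumerate all 2^2 = 4 messages m ∈ F_2^2.
For each, compute codeword c = mG in F_2^5, then tally its weight.
  m = 00 → c = 00000, weight = 0.
  m = 10 → c = 11000, weight = 2.
  m = 01 → c = 01111, weight = 4.
  m = 11 → c = 10111, weight = 4.
Tally weights:
  weight 0: 1 codewords.
  weight 2: 1 codewords.
  weight 4: 2 codewords.
Minimum distance d = smallest w > 0 with A_w > 0 = 2.
Sanity: Σ A_w = 4 = 2^2 = 4 ✓.


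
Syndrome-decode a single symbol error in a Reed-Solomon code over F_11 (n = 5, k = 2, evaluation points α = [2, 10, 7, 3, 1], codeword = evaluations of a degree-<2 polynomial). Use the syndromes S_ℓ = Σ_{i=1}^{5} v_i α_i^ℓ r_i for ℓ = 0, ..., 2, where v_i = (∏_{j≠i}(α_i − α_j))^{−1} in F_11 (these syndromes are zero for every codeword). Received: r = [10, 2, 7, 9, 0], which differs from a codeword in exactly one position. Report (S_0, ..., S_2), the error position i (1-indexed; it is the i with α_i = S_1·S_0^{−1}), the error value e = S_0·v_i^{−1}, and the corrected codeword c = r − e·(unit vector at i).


S = (8, 1, 7), error at position 3, error magnitude e = 2, c = [10, 2, 5, 9, 0].

Step 1: column multipliers v_i = (∏_{j≠i}(α_i − α_j))^{−1} mod 11.
  i = 1 (α = 2): (2−10)(2−7)(2−3)(2−1) = (−8)·(−5)·(−1)·1 = −40 ≡ 4, so v_1 = 4^{−1} = 3 (mod 11).
  i = 2 (α = 10): (10−2)(10−7)(10−3)(10−1) = 8·3·7·9 = 1512 ≡ 5, so v_2 = 5^{−1} = 9 (mod 11).
  i = 3 (α = 7): (7−2)(7−10)(7−3)(7−1) = 5·(−3)·4·6 = −360 ≡ 3, so v_3 = 3^{−1} = 4 (mod 11).
  i = 4 (α = 3): (3−2)(3−10)(3−7)(3−1) = 1·(−7)·(−4)·2 = 56 ≡ 1, so v_4 = 1^{−1} = 1 (mod 11).
  i = 5 (α = 1): (1−2)(1−10)(1−7)(1−3) = (−1)·(−9)·(−6)·(−2) = 108 ≡ 9, so v_5 = 9^{−1} = 5 (mod 11).
  v = [3, 9, 4, 1, 5].
Step 2: syndromes of r = [10, 2, 7, 9, 0] (all sums mod 11).
  S_0 = Σ v_i r_i = 3·10 + 9·2 + 4·7 + 1·9 + 5·0 = 85 ≡ 8.
  S_1 = Σ v_i α_i r_i = 3·2·10 + 9·10·2 + 4·7·7 + 1·3·9 + 5·1·0 = 463 ≡ 1.
  α_i^2 mod 11 = [4, 1, 5, 9, 1].
  S_2 = Σ v_i α_i^2 r_i = 3·4·10 + 9·1·2 + 4·5·7 + 1·9·9 + 5·1·0 = 359 ≡ 7.
  S = (8, 1, 7) ≠ 0, so r is not a codeword (an error is present).
Step 3: locate the error. For a single error e at position i, S_ℓ = v_i·e·α_i^ℓ, so α_err = S_1/S_0.
  S_0^{−1} = 8^{−1} = 7 (mod 11), so α_err = 1·7 = 7 ≡ 7 = α_3. Error position i = 3.
  Consistency check: S_2/S_1 = 7·1 = 7 ≡ 7 = α_err ✓ (single-error assumption holds).
Step 4: error magnitude e = S_0/v_3 = S_0·∏_{j≠3}(α_3 − α_j) = 8·3 = 24 ≡ 2 (mod 11).
Step 5: correct position 3: c_3 = r_3 − e = 7 − 2 ≡ 5 (mod 11). Hence c = [10, 2, 5, 9, 0].
  Check: interpolating c through the α_i gives m(x) = 1 + 10·x (degree < 2) with m(α_i) = c_i for every i, so c is indeed a codeword.
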